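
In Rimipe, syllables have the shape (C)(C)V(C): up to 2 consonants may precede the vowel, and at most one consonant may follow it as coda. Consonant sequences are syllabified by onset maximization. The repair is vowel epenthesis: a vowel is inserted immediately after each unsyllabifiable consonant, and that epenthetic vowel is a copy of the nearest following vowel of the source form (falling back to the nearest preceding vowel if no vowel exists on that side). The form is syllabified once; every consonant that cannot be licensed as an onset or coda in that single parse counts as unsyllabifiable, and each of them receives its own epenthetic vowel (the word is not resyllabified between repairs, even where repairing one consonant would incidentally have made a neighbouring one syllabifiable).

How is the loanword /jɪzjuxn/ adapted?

Under (C)(C)V(C), the unsyllabifiable consonants are /n/ (at most one coda consonant is licensed; onsets may contain at most 2 consonants).
Each unlicensed consonant becomes the onset of a new syllable: /n/ → /nu/.

jɪzjuxnu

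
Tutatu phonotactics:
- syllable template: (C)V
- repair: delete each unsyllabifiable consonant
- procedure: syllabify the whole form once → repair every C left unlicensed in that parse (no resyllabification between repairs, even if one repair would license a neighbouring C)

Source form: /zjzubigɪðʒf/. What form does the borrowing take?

zubigɪ

Under (C)V, the unsyllabifiable consonants are /z/, /j/, /ð/, /ʒ/, /f/ (no codas are permitted; onsets are limited to one consonant).
Deletion applies to /z/, /j/, /ð/, /ʒ/, /f/.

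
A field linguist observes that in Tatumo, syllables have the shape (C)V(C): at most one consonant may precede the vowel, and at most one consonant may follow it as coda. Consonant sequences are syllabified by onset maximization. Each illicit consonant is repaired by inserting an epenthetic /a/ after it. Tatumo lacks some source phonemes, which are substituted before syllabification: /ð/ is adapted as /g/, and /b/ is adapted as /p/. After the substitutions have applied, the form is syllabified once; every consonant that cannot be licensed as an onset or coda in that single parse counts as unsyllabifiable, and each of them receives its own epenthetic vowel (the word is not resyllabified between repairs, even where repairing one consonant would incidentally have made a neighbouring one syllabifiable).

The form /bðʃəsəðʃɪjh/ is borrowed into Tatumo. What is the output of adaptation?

Substitution: /b/ → /p/, /ð/ → /g/, giving /pgʃəsəgʃɪjh/.
The consonants /p/, /g/, /h/ cannot be parsed into a legal (C)V(C) syllable (at most one coda consonant is licensed; onsets are limited to one consonant).
Epenthesis after each stranded consonant: /p/ → /pa/, /g/ → /ga/, /h/ → /ha/.

pagaʃəsəgʃɪjha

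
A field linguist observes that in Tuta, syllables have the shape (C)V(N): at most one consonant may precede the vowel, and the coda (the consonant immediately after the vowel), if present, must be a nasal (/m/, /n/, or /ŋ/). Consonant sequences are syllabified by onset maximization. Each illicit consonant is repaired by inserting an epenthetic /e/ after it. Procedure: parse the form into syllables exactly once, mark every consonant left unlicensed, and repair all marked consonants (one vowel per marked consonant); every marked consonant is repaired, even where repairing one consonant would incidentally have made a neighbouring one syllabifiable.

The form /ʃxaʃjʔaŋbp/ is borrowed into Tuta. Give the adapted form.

Under (C)V(N), the unsyllabifiable consonants are /ʃ/, /ʃ/, /j/, /b/, /p/ (only a nasal (/m/, /n/, or /ŋ/) is licensed in coda position; onsets are limited to one consonant).
Epenthesis after each stranded consonant: /ʃ/ → /ʃe/, /ʃ/ → /ʃe/, /j/ → /je/, /b/ → /be/, /p/ → /pe/.

ʃexaʃejeʔaŋbepe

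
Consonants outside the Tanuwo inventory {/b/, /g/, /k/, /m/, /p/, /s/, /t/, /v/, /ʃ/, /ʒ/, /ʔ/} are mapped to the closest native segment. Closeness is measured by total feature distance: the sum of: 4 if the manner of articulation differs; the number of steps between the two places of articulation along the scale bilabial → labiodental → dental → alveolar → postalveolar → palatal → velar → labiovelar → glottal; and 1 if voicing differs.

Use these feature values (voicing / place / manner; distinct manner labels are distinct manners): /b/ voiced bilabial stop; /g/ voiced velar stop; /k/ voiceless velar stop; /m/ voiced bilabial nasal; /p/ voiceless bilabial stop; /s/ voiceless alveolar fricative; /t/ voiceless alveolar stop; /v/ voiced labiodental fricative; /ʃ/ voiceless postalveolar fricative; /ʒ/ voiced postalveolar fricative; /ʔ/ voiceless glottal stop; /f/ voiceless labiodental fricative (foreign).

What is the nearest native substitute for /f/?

v

/v/ is closest: same manner (fricative), place distance 0 (labiodental→labiodental), voicing differs (+1); total 1. Next closest is /s/ at distance 2.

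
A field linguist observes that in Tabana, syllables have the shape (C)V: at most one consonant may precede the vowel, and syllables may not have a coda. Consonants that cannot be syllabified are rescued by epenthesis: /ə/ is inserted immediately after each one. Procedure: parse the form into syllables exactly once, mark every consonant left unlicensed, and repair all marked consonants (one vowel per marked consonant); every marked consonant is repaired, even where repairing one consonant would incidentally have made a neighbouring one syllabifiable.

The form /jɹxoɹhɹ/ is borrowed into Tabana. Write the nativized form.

jəɹəxoɹəhəɹə

Syllabifying with onset maximization leaves /j/, /ɹ/, /ɹ/, /h/, /ɹ/ stranded (no codas are permitted; onsets are limited to one consonant).
Each unlicensed consonant becomes the onset of a new syllable: /j/ → /jə/, /ɹ/ → /ɹə/, /ɹ/ → /ɹə/, /h/ → /hə/, /ɹ/ → /ɹə/.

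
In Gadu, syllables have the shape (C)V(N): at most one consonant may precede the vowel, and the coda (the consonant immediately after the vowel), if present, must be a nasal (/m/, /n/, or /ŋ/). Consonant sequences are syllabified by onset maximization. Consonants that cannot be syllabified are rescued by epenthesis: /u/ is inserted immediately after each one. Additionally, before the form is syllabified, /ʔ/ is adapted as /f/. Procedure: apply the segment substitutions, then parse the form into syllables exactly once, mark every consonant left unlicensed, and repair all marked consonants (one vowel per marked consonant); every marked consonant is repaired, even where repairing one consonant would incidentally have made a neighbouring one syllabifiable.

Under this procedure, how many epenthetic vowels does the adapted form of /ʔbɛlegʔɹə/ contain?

After substitution the input is /fbɛlegfɹə/.
The unsyllabifiable consonants are /f/, /g/, /f/; each receives one epenthetic vowel.

3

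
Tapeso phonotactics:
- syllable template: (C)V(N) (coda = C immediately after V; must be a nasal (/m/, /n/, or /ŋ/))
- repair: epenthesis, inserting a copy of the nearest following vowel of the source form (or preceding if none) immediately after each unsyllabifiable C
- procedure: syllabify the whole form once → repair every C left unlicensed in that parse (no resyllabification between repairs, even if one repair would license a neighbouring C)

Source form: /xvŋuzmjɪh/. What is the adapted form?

xuvuŋuzɪmɪjɪhɪ

The consonants /x/, /v/, /z/, /m/, /h/ cannot be parsed into a legal (C)V(N) syllable (only a nasal (/m/, /n/, or /ŋ/) is licensed in coda position; onsets are limited to one consonant).
Each unlicensed consonant becomes the onset of a new syllable: /x/ → /xu/, /v/ → /vu/, /z/ → /zɪ/, /m/ → /mɪ/, /h/ → /hɪ/.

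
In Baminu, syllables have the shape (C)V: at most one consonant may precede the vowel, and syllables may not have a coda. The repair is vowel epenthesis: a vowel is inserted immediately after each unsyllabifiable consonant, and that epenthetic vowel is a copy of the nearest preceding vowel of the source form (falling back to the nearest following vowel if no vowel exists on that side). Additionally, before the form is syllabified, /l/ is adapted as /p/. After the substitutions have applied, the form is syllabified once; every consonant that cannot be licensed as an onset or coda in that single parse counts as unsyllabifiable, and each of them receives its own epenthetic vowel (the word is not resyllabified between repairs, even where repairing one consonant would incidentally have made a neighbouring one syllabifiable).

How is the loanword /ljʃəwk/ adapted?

pəjəʃəwəkə

Substitution: /l/ → /p/, giving /pjʃəwk/.
The consonants /p/, /j/, /w/, /k/ cannot be parsed into a legal (C)V syllable (no codas are permitted; onsets are limited to one consonant).
Epenthesis after each stranded consonant: /p/ → /pə/, /j/ → /jə/, /w/ → /wə/, /k/ → /kə/.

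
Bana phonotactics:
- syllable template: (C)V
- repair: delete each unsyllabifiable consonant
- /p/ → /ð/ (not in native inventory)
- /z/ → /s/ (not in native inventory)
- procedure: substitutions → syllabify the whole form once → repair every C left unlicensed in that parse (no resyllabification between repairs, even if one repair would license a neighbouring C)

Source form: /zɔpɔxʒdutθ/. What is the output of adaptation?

Substitution: /z/ → /s/, /p/ → /ð/, giving /sɔðɔxʒdutθ/.
Syllabifying with onset maximization leaves /x/, /ʒ/, /t/, /θ/ stranded (no codas are permitted; onsets are limited to one consonant).
Deleting the stranded consonants removes /x/, /ʒ/, /t/, /θ/.

sɔðɔdu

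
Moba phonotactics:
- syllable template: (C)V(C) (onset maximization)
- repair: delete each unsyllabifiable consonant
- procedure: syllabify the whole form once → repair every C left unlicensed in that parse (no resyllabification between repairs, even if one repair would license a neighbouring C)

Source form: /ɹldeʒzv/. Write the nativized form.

Under (C)V(C), the unsyllabifiable consonants are /ɹ/, /l/, /z/, /v/ (at most one coda consonant is licensed; onsets are limited to one consonant).
Each unlicensed consonant is deleted: /ɹ/, /l/, /z/, /v/.

deʒ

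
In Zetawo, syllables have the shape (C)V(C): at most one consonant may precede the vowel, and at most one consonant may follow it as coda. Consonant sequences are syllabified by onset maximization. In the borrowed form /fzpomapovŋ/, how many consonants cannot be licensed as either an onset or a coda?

Under (C)V(C), the unsyllabifiable consonants are /f/, /z/, /ŋ/ (at most one coda consonant is licensed; onsets are limited to one consonant).

3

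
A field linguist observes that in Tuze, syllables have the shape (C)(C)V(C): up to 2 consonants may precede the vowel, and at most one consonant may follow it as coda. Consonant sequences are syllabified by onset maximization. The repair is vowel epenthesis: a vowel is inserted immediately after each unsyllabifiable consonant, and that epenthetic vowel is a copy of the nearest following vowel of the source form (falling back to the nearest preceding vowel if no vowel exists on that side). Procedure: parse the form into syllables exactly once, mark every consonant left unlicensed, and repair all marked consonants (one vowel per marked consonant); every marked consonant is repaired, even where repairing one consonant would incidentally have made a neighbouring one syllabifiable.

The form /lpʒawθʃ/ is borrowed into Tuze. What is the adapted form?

lapʒawθaʃa

Syllabifying with onset maximization leaves /l/, /θ/, /ʃ/ stranded (at most one coda consonant is licensed; onsets may contain at most 2 consonants).
Each unlicensed consonant becomes the onset of a new syllable: /l/ → /la/, /θ/ → /θa/, /ʃ/ → /ʃa/.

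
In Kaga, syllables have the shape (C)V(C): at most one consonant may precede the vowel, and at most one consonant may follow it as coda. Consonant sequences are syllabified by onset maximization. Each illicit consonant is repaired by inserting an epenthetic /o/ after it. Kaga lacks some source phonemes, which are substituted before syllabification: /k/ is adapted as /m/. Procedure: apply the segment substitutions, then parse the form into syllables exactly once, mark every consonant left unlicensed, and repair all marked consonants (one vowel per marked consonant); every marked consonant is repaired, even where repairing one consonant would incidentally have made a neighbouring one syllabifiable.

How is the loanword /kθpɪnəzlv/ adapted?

Substitution: /k/ → /m/, giving /mθpɪnəzlv/.
The consonants /m/, /θ/, /l/, /v/ cannot be parsed into a legal (C)V(C) syllable (at most one coda consonant is licensed; onsets are limited to one consonant).
Each unlicensed consonant becomes the onset of a new syllable: /m/ → /mo/, /θ/ → /θo/, /l/ → /lo/, /v/ → /vo/.

moθopɪnəzlovo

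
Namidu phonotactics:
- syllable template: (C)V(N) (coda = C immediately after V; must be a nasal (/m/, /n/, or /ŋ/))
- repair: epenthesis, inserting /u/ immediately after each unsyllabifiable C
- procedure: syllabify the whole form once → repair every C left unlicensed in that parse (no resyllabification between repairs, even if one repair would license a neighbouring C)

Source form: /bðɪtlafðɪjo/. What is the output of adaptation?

buðɪtulafuðɪjo

The consonants /b/, /t/, /f/ cannot be parsed into a legal (C)V(N) syllable (only a nasal (/m/, /n/, or /ŋ/) is licensed in coda position; onsets are limited to one consonant).
Each unlicensed consonant becomes the onset of a new syllable: /b/ → /bu/, /t/ → /tu/, /f/ → /fu/.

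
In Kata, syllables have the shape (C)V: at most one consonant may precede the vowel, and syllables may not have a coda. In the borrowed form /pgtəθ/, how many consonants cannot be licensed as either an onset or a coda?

Syllabifying with onset maximization leaves /p/, /g/, /θ/ stranded (no codas are permitted; onsets are limited to one consonant).

3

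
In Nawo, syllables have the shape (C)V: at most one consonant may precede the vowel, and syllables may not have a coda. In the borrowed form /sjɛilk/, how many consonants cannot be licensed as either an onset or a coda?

3

The consonants /s/, /l/, /k/ cannot be parsed into a legal (C)V syllable (no codas are permitted; onsets are limited to one consonant).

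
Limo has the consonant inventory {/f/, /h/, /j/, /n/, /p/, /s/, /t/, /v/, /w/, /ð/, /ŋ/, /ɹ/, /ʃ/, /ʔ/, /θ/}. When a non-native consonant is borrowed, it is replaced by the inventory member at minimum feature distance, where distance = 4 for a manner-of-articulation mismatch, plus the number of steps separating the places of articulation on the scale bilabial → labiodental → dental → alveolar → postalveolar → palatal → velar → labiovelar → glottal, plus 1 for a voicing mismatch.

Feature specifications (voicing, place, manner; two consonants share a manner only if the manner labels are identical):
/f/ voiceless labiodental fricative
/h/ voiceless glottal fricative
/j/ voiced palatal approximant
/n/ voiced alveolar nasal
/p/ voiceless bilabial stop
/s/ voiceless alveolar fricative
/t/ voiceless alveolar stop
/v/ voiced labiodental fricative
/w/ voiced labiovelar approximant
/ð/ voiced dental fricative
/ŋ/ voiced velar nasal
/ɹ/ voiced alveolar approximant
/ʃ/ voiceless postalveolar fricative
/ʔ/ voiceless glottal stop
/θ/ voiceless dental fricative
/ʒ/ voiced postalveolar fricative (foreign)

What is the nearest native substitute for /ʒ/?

ʃ

/ʃ/ is closest: same manner (fricative), place distance 0 (postalveolar→postalveolar), voicing differs (+1); total 1. Next closest is /s/ at distance 2.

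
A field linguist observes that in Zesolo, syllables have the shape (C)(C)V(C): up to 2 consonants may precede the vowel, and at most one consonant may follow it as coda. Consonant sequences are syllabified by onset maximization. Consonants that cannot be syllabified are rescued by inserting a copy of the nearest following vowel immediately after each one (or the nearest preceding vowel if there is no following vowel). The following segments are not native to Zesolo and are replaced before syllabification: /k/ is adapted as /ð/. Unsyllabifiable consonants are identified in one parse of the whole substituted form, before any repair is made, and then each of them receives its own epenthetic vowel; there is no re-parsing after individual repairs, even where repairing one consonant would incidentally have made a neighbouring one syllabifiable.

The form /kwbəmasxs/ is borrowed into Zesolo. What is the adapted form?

ðəwbəmasxasa

Substitution: /k/ → /ð/, giving /ðwbəmasxs/.
Syllabifying with onset maximization leaves /ð/, /x/, /s/ stranded (at most one coda consonant is licensed; onsets may contain at most 2 consonants).
Epenthesis after each stranded consonant: /ð/ → /ðə/, /x/ → /xa/, /s/ → /sa/.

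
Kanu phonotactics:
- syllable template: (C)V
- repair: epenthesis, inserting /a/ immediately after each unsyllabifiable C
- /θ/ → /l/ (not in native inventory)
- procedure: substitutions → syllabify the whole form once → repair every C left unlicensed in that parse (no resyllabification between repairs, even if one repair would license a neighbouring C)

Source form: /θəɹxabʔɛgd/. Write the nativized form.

Substitution: /θ/ → /l/, giving /ləɹxabʔɛgd/.
Under (C)V, the unsyllabifiable consonants are /ɹ/, /b/, /g/, /d/ (no codas are permitted; onsets are limited to one consonant).
Each unlicensed consonant becomes the onset of a new syllable: /ɹ/ → /ɹa/, /b/ → /ba/, /g/ → /ga/, /d/ → /da/.

ləɹaxabaʔɛgada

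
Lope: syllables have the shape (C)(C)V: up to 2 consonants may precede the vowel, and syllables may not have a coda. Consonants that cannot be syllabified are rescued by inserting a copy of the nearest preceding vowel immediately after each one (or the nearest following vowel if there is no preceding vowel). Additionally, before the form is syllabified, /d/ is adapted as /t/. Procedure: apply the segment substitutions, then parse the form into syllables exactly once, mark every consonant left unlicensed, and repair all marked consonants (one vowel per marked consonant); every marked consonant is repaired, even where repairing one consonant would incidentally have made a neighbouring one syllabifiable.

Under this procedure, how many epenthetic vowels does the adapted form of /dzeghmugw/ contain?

3

After substitution the input is /tzeghmugw/.
The unsyllabifiable consonants are /g/, /g/, /w/; each receives one epenthetic vowel.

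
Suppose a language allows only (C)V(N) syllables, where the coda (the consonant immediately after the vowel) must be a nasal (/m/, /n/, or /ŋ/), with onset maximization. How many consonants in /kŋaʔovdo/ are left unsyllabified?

Syllabifying with onset maximization leaves /k/, /v/ stranded (only a nasal (/m/, /n/, or /ŋ/) is licensed in coda position; onsets are limited to one consonant).

2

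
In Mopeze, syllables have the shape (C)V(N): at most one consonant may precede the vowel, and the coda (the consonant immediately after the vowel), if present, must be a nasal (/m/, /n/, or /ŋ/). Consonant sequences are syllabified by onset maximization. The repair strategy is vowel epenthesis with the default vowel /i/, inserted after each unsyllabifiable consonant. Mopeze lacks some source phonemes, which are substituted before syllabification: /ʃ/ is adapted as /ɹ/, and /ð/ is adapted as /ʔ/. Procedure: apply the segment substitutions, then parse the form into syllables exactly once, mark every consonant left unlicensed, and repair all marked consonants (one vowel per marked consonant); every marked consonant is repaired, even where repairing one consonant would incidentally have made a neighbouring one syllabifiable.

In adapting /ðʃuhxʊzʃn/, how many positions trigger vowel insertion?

5

After substitution the input is /ʔɹuhxʊzɹn/.
The unsyllabifiable consonants are /ʔ/, /h/, /z/, /ɹ/, /n/; each receives one epenthetic vowel.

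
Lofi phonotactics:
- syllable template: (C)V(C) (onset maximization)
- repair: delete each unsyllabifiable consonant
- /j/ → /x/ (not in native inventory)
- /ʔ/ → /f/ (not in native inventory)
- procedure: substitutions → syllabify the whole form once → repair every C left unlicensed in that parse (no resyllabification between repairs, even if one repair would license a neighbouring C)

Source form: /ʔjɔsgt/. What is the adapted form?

xɔs

Substitution: /ʔ/ → /f/, /j/ → /x/, giving /fxɔsgt/.
Syllabifying with onset maximization leaves /f/, /g/, /t/ stranded (at most one coda consonant is licensed; onsets are limited to one consonant).
Deletion applies to /f/, /g/, /t/.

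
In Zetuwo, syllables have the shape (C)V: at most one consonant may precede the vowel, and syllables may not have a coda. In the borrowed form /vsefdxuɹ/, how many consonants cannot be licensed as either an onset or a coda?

4

Under (C)V, the unsyllabifiable consonants are /v/, /f/, /d/, /ɹ/ (no codas are permitted; onsets are limited to one consonant).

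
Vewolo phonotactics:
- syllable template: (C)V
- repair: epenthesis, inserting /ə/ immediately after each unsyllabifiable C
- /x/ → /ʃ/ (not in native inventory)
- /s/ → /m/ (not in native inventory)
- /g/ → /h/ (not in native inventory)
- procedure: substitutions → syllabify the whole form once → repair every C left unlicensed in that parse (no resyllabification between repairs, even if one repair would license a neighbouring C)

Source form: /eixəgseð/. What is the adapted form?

eiʃəhəmeðə

Substitution: /x/ → /ʃ/, /g/ → /h/, /s/ → /m/, giving /eiʃəhmeð/.
Syllabifying with onset maximization leaves /h/, /ð/ stranded (no codas are permitted; onsets are limited to one consonant).
Each unlicensed consonant becomes the onset of a new syllable: /h/ → /hə/, /ð/ → /ðə/.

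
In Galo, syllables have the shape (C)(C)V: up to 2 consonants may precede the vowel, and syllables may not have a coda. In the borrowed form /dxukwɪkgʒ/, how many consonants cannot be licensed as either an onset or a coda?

The consonants /k/, /g/, /ʒ/ cannot be parsed into a legal (C)(C)V syllable (no codas are permitted; onsets may contain at most 2 consonants).

3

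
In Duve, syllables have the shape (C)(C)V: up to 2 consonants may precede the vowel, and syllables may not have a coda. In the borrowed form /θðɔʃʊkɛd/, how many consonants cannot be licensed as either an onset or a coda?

Under (C)(C)V, the unsyllabifiable consonants are /d/ (no codas are permitted; onsets may contain at most 2 consonants).

1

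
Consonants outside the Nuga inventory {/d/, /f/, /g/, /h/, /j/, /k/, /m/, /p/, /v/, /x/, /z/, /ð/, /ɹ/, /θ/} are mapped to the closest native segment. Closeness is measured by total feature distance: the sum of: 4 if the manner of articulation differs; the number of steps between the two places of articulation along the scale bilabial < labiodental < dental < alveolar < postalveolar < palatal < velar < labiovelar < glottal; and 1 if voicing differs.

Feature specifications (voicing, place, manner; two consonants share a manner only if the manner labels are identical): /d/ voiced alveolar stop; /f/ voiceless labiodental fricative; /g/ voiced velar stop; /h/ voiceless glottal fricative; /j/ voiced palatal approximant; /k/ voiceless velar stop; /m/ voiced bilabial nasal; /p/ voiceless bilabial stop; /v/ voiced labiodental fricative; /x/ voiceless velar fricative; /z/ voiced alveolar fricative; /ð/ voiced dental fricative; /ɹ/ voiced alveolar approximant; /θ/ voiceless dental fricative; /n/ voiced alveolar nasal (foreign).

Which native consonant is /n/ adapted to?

m

/m/ is closest: same manner (nasal), place distance 3 (alveolar→bilabial), same voicing; total 3. Next closest is /d/ at distance 4.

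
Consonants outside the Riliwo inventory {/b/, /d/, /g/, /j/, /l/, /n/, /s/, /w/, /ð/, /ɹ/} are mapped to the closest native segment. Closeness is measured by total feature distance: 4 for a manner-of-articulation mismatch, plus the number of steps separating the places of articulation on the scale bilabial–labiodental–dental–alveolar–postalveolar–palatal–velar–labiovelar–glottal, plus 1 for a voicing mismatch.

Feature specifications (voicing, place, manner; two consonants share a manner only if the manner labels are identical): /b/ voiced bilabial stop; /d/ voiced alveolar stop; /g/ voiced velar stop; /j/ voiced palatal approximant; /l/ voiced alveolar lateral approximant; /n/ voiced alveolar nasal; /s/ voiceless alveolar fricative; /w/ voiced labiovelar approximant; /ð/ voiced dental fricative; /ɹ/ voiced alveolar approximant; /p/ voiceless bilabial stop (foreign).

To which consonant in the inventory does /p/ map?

/b/ is closest: same manner (stop), place distance 0 (bilabial→bilabial), voicing differs (+1); total 1. Next closest is /d/ at distance 4.

b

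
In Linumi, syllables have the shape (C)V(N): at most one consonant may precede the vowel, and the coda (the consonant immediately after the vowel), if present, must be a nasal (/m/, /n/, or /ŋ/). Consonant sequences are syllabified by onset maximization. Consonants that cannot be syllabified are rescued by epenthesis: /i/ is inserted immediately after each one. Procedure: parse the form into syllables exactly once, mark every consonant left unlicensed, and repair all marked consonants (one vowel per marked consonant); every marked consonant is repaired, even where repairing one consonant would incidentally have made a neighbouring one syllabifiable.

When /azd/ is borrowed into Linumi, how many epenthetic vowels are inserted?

2

The unsyllabifiable consonants are /z/, /d/; each receives one epenthetic vowel.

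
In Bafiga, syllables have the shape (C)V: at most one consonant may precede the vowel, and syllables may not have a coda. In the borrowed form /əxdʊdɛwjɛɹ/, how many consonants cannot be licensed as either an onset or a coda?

3

The consonants /x/, /w/, /ɹ/ cannot be parsed into a legal (C)V syllable (no codas are permitted; onsets are limited to one consonant).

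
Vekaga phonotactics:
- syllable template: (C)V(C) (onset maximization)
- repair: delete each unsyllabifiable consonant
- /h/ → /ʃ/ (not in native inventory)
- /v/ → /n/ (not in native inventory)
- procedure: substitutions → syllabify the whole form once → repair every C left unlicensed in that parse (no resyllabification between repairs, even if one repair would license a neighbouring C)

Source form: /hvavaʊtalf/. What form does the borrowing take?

Substitution: /h/ → /ʃ/, /v/ → /n/, giving /ʃnanaʊtalf/.
Under (C)V(C), the unsyllabifiable consonants are /ʃ/, /f/ (at most one coda consonant is licensed; onsets are limited to one consonant).
Deletion applies to /ʃ/, /f/.

nanaʊtal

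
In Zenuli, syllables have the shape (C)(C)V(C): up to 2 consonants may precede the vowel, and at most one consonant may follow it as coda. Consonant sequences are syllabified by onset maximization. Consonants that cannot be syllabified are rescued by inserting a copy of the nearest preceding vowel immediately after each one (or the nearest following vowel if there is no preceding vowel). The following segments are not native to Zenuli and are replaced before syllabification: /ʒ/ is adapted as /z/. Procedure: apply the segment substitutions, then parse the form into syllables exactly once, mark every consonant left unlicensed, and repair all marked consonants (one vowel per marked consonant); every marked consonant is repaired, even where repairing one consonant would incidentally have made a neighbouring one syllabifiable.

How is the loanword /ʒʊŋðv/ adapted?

zʊŋðʊvʊ

Substitution: /ʒ/ → /z/, giving /zʊŋðv/.
Under (C)(C)V(C), the unsyllabifiable consonants are /ð/, /v/ (at most one coda consonant is licensed; onsets may contain at most 2 consonants).
Epenthesis after each stranded consonant: /ð/ → /ðʊ/, /v/ → /vʊ/.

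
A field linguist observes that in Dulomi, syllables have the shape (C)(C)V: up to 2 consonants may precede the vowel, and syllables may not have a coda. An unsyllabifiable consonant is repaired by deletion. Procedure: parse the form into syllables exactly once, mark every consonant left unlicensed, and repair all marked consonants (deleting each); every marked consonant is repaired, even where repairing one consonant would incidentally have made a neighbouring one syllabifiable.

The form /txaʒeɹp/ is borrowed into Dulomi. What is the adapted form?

Syllabifying with onset maximization leaves /ɹ/, /p/ stranded (no codas are permitted; onsets may contain at most 2 consonants).
Deleting the stranded consonants removes /ɹ/, /p/.

txaʒe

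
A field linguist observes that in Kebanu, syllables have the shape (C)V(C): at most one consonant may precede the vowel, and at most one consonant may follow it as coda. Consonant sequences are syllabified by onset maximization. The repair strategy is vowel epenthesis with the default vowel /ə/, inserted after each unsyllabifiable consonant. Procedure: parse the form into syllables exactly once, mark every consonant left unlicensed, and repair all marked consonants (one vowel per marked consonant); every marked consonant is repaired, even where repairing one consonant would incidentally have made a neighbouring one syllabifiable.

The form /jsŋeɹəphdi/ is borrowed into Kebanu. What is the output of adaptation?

jəsəŋeɹəphədi

The consonants /j/, /s/, /h/ cannot be parsed into a legal (C)V(C) syllable (at most one coda consonant is licensed; onsets are limited to one consonant).
Inserting the epenthetic vowel yields /j/ → /jə/, /s/ → /sə/, /h/ → /hə/.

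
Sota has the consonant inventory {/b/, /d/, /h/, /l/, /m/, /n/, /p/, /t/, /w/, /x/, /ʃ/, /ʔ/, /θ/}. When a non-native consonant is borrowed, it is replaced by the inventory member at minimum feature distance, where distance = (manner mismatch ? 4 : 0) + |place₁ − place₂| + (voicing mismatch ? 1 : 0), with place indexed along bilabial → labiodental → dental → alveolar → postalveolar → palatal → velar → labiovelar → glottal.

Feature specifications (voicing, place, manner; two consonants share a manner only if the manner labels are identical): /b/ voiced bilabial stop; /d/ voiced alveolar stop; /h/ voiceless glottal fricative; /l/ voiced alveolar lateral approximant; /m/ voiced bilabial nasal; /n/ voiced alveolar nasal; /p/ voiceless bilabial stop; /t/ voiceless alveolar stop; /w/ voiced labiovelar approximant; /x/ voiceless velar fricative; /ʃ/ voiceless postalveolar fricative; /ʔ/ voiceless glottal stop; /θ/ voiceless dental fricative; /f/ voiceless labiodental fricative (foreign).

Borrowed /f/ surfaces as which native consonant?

θ

/θ/ is closest: same manner (fricative), place distance 1 (labiodental→dental), same voicing; total 1. Next closest is /ʃ/ at distance 3.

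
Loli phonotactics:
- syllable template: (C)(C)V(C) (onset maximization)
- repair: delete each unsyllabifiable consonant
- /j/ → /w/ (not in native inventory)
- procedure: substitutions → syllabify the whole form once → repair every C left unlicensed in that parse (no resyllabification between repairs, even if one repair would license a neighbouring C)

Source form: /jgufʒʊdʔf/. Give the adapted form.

wgufʒʊd

Substitution: /j/ → /w/, giving /wgufʒʊdʔf/.
Under (C)(C)V(C), the unsyllabifiable consonants are /ʔ/, /f/ (at most one coda consonant is licensed; onsets may contain at most 2 consonants).
Deletion applies to /ʔ/, /f/.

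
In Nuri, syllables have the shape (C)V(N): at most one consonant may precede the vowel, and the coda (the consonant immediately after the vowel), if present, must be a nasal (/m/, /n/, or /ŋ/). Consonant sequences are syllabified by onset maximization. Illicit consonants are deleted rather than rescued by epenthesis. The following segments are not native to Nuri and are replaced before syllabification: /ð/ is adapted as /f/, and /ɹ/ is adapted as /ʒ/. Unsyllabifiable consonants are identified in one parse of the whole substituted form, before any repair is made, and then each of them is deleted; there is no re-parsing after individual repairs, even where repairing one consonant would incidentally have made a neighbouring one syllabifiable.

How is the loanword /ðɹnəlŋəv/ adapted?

Substitution: /ð/ → /f/, /ɹ/ → /ʒ/, giving /fʒnəlŋəv/.
Under (C)V(N), the unsyllabifiable consonants are /f/, /ʒ/, /l/, /v/ (only a nasal (/m/, /n/, or /ŋ/) is licensed in coda position; onsets are limited to one consonant).
Deleting the stranded consonants removes /f/, /ʒ/, /l/, /v/.

nəŋə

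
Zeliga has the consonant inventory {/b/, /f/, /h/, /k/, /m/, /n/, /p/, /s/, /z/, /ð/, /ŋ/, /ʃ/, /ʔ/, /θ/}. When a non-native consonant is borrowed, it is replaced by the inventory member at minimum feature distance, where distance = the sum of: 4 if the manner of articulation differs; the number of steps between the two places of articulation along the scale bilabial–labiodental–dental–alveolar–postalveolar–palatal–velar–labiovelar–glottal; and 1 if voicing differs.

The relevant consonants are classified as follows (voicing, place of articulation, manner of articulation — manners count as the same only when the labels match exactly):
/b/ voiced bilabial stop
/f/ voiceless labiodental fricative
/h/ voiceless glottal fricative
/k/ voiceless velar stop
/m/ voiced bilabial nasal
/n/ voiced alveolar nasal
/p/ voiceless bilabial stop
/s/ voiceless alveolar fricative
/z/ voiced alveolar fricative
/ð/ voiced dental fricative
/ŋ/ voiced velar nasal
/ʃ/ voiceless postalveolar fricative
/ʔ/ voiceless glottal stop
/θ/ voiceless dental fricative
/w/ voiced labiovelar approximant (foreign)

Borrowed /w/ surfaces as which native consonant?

ŋ

/ŋ/ is closest: manner differs (approximant→nasal, +4), place distance 1 (labiovelar→velar), same voicing; total 5. Next closest is /h/ at distance 6.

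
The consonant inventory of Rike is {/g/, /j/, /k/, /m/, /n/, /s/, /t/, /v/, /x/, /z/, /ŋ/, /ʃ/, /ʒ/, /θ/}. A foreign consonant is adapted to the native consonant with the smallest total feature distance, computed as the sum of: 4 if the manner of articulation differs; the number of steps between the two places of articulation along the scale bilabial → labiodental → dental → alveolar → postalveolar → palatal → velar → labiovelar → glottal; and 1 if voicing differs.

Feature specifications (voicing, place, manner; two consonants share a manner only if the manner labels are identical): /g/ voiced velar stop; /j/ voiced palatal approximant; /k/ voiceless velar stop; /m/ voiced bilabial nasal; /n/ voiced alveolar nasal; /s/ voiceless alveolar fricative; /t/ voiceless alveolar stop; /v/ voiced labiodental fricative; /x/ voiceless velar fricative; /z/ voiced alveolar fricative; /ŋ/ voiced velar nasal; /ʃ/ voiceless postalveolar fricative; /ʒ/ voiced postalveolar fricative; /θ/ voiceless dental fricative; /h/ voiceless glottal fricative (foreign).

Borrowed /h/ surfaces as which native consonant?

x

/x/ is closest: same manner (fricative), place distance 2 (glottal→velar), same voicing; total 2. Next closest is /ʃ/ at distance 4.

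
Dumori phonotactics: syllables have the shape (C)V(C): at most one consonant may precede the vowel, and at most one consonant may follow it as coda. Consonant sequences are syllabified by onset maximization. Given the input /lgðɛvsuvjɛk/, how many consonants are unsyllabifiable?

2

Under (C)V(C), the unsyllabifiable consonants are /l/, /g/ (at most one coda consonant is licensed; onsets are limited to one consonant).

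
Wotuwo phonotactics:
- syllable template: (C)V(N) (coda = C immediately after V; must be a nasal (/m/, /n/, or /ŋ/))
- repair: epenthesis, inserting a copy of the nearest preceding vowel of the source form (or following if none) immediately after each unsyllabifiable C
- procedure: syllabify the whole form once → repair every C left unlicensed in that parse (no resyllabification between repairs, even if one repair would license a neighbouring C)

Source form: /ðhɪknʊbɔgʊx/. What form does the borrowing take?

ðɪhɪkɪnʊbɔgʊxʊ

Syllabifying with onset maximization leaves /ð/, /k/, /x/ stranded (only a nasal (/m/, /n/, or /ŋ/) is licensed in coda position; onsets are limited to one consonant).
Epenthesis after each stranded consonant: /ð/ → /ðɪ/, /k/ → /kɪ/, /x/ → /xʊ/.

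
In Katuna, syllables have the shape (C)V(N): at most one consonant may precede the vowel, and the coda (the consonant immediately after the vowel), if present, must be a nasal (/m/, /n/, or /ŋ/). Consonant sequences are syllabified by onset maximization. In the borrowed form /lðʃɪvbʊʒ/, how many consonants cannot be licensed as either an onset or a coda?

4

Under (C)V(N), the unsyllabifiable consonants are /l/, /ð/, /v/, /ʒ/ (only a nasal (/m/, /n/, or /ŋ/) is licensed in coda position; onsets are limited to one consonant).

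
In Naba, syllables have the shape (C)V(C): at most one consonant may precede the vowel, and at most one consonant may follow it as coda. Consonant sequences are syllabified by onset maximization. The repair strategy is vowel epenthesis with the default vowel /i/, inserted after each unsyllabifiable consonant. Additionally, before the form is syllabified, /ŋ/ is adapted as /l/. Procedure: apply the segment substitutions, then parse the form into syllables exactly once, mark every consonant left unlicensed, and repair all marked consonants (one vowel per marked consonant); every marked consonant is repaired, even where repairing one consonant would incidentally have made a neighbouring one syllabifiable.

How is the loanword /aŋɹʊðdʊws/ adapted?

alɹʊðdʊwsi

Substitution: /ŋ/ → /l/, giving /alɹʊðdʊws/.
The consonants /s/ cannot be parsed into a legal (C)V(C) syllable (at most one coda consonant is licensed; onsets are limited to one consonant).
Epenthesis after each stranded consonant: /s/ → /si/.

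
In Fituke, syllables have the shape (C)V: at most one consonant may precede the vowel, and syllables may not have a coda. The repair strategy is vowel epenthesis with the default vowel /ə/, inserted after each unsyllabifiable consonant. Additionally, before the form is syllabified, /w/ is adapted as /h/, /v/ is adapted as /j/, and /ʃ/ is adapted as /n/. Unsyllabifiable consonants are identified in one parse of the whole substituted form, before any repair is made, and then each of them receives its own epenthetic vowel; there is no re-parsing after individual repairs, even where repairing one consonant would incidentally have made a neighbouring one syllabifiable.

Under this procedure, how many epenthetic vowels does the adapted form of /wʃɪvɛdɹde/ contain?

3

After substitution the input is /hnɪjɛdɹde/.
The unsyllabifiable consonants are /h/, /d/, /ɹ/; each receives one epenthetic vowel.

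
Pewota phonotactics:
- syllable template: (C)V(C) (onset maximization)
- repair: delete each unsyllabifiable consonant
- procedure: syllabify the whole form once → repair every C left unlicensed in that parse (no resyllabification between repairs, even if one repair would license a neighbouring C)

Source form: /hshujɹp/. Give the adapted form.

The consonants /h/, /s/, /ɹ/, /p/ cannot be parsed into a legal (C)V(C) syllable (at most one coda consonant is licensed; onsets are limited to one consonant).
Deleting the stranded consonants removes /h/, /s/, /ɹ/, /p/.

huj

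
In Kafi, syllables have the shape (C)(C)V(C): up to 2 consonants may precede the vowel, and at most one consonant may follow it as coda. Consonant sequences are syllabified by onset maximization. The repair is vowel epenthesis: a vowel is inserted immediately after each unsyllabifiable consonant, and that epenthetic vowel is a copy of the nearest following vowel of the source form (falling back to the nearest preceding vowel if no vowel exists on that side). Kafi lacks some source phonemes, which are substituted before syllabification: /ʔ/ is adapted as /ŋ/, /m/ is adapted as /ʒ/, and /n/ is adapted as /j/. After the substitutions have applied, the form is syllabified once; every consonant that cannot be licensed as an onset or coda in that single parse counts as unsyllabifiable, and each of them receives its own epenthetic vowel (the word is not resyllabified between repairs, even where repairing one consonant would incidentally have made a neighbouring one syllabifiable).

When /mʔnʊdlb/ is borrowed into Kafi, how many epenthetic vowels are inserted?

3

After substitution the input is /ʒŋjʊdlb/.
The unsyllabifiable consonants are /ʒ/, /l/, /b/; each receives one epenthetic vowel.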